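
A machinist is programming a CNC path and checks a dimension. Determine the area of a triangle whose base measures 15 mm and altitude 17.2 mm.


Shape: triangle
Base b = 15 mm, Height h = 17.2 mm
Formula: A = (1/2) * b * h
A = 0.5 * 15 * 17.2
A = 0.5 * 258
A = 129
129 mm^2


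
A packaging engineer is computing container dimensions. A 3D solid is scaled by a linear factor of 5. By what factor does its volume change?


Linear scale factor k = 5
Rule: under a linear scaling by k, volumes scale by k^3.
k^3 = 5 * 5 * 5
k^3 = 25 * 5
k^3 = 125
Volume scales by a factor of 125.
125 (dimensionless)


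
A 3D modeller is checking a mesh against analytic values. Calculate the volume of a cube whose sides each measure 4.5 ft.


Shape: cube
Side s = 4.5 ft
Formula: V = s^3
V = 4.5 * 4.5 * 4.5
V = 20.25 * 4.5
V = 91.125
91.125 ft^3


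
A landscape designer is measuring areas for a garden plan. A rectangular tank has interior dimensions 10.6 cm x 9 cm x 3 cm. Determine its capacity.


Shape: rectangular prism
l = 10.6 cm, w = 9 cm, h = 3 cm
Formula: V = l * w * h
V = 10.6 * 9 * 3
V = 95.4 * 3
V = 286.2
286.2 cm^3


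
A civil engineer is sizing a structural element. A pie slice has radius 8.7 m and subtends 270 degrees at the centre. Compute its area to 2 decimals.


Shape: circular sector
Radius r = 8.7 m, Angle = 270 degrees
Formula: A = (angle/360) * pi * r^2
r^2 = 75.69
Fraction of circle = 270/360
A = (270/360) * pi * 75.69
A = 56.7675 * pi
A = 178.34
178.34 m^2


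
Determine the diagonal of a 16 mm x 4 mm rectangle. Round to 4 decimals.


Shape: rectangle (diagonal via Pythagoras)
Sides: 16 mm and 4 mm
Formula: d = sqrt(l^2 + w^2)
l^2 = 256, w^2 = 16
l^2 + w^2 = 272
d = sqrt(272)
d = 16.4924
16.4924 mm


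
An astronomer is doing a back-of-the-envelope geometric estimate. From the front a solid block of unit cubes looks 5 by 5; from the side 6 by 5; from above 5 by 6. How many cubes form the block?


Orthographic views of a solid rectangular block:
Front view 5 x 5 -> length = 5, height = 5
Side view 6 x 5 -> width = 6, height = 5 (consistent)
Top view 5 x 6 -> confirms length = 5, width = 6
The block is 5 x 6 x 5.
Total unit cubes = 5 * 6 * 5 = 150
150 unit cubes


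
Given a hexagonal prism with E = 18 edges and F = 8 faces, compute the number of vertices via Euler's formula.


Polyhedron: hexagonal prism
Euler's formula for convex polyhedra: V - E + F = 2
Given: E = 18 edges and F = 8 faces
Solve for V:
V = 2 + E - F = 2 + 18 - 8 = 12
12 vertices


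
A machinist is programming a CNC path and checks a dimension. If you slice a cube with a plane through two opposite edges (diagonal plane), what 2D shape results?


Solid: cube
Cutting plane: through two opposite edges (diagonal plane)
Visualize the intersection of the plane with the solid's surface.
The boundary of the cut region is a rectangle.
rectangle


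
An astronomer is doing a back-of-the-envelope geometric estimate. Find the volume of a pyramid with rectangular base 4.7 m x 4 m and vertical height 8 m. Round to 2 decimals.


Shape: rectangular pyramid
Base: 4.7 m x 4 m, Height h = 8 m
Formula: V = (1/3) * base_area * h
base_area = 4.7 * 4 = 18.8
base_area * h = 18.8 * 8 = 150.4
V = 150.4 / 3
V = 50.13
50.13 m^3


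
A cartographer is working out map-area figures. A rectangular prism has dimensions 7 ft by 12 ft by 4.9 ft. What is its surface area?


Shape: rectangular prism
l = 7 ft, w = 12 ft, h = 4.9 ft
Formula: SA = 2(lw + lh + wh)
lw = 84, lh = 34.3, wh = 58.8
lw + lh + wh = 177.1
SA = 2 * 177.1
SA = 354.2
354.2 ft^2


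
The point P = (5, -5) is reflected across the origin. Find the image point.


Transformation: reflection
Original point: (5, -5)
Rule for reflection through the origin: (x, y) -> (-x, -y)
Apply: (5, -5) -> (-5, 5)
(-5, 5)


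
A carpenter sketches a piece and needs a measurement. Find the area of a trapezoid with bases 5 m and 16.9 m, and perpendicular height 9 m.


Shape: trapezoid
Parallel sides a = 5 m, b = 16.9 m; Height h = 9 m
Formula: A = (a + b) * h / 2
a + b = 5 + 16.9 = 21.9
A = 21.9 * 9 / 2
A = 197.1 / 2
A = 98.55
98.55 m^2


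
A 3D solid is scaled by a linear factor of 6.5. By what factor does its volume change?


Linear scale factor k = 6.5
Rule: under a linear scaling by k, volumes scale by k^3.
k^3 = 6.5 * 6.5 * 6.5
k^3 = 42.25 * 6.5
k^3 = 274.625
Volume scales by a factor of 274.625.
274.625 (dimensionless)


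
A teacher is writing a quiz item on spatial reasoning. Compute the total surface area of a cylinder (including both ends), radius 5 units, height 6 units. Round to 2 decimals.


Shape: closed cylinder
Radius r = 5 units, Height h = 6 units
Formula: SA = 2*pi*r^2 + 2*pi*r*h = 2*pi*r*(r + h)
r + h = 11
2 * r * (r + h) = 2 * 5 * 11 = 110
SA = 110 * pi
SA = 345.58
345.58 units^2


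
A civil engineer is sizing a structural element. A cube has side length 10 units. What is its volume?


Shape: cube
Side s = 10 units
Formula: V = s^3
V = 10 * 10 * 10
V = 100 * 10
V = 1000
1000 units^3


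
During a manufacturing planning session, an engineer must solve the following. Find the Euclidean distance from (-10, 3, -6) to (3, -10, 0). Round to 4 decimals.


3D distance between two points
P1 = (-10, 3, -6), P2 = (3, -10, 0)
Formula: d = sqrt((x2-x1)^2 + (y2-y1)^2 + (z2-z1)^2)
dx = 3 - -10 = 13
dy = -10 - 3 = -13
dz = 0 - -6 = 6
dx^2 + dy^2 + dz^2 = 169 + 169 + 36 = 374
d = sqrt(374)
d = 19.3391
19.3391 units


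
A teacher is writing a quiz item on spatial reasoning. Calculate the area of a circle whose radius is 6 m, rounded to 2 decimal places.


Shape: circle
Radius r = 6 m
Formula: A = pi * r^2
r^2 = 6^2 = 36
A = pi * 36
A = 113.1
113.1 m^2


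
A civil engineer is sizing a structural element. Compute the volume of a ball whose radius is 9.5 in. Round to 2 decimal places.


Shape: sphere
Radius r = 9.5 in
Formula: V = (4/3) * pi * r^3
r^3 = 857.375
(4/3) * 857.375 = 1143.166667
V = 1143.166667 * pi
V = 3591.36
3591.36 in^3


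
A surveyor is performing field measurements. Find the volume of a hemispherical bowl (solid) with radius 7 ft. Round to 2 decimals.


Shape: hemisphere (half of a sphere)
Radius r = 7 ft
Formula: V = (1/2) * (4/3) * pi * r^3 = (2/3) * pi * r^3
r^3 = 343
(2/3) * 343 = 228.666667
V = 228.666667 * pi
V = 718.38
718.38 ft^3


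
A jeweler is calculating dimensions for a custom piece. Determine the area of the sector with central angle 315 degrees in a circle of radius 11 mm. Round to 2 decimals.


Shape: circular sector
Radius r = 11 mm, Angle = 315 degrees
Formula: A = (angle/360) * pi * r^2
r^2 = 121
Fraction of circle = 315/360
A = (315/360) * pi * 121
A = 105.875 * pi
A = 332.62
332.62 mm^2


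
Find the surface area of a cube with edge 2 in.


Shape: cube
Side s = 2 in
A cube has 6 square faces.
Formula: SA = 6 * s^2
s^2 = 4
SA = 6 * 4
SA = 24
24 in^2


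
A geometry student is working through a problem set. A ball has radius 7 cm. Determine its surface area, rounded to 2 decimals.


Shape: sphere
Radius r = 7 cm
Formula: SA = 4 * pi * r^2
r^2 = 49
SA = 4 * pi * 49
SA = 196 * pi
SA = 615.75
615.75 cm^2


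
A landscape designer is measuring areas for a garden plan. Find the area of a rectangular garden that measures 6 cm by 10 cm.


Shape: rectangle
Length l = 6 cm, Width w = 10 cm
Formula: A = l * w
A = 6 * 10
A = 60
60 cm^2


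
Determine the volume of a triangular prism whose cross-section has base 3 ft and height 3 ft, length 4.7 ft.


Shape: triangular prism
Triangle base = 3 ft, triangle height = 3 ft, prism length L = 4.7 ft
Formula: V = (1/2 * b * h_tri) * L
Cross-section area = 0.5 * 3 * 3 = 4.5
V = 4.5 * 4.7
V = 21.15
21.15 ft^3


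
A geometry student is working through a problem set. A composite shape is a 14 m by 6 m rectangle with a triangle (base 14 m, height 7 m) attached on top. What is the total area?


Composite shape: rectangle + triangle
Rectangle area = 14 * 6 = 84
Triangle area = 0.5 * 14 * 7 = 49
Total = 84 + 49
Total = 133
133 m^2


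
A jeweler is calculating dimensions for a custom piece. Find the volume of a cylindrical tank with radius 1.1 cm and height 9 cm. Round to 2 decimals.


Shape: cylinder
Radius r = 1.1 cm, Height h = 9 cm
Formula: V = pi * r^2 * h
r^2 = 1.21
V = pi * 1.21 * 9
V = 10.89 * pi
V = 34.21
34.21 cm^3


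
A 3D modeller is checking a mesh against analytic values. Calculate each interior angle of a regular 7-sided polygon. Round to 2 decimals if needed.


Shape: regular heptagon (7 sides)
Formula: interior angle = (n - 2) * 180 / n
(n - 2) = 5
(n - 2) * 180 = 900
angle = 900 / 7
angle = 128.57
128.57 degrees


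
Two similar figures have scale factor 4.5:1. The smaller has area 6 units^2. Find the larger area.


Linear scale factor k = 4.5
Original area = 6 units^2
Rule: under a linear scaling by k, areas scale by k^2.
k^2 = 4.5^2 = 20.25
New area = 6 * 20.25
New area = 121.5
121.5 units^2


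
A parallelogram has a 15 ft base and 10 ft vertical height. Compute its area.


Shape: parallelogram
Base b = 15 ft, Height h = 10 ft
Formula: A = b * h
A = 15 * 10
A = 150
150 ft^2


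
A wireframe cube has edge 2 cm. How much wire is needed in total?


Shape: cube
Side s = 2 cm
A cube has 12 edges, all equal.
Formula: total edge length = 12 * s
Total = 12 * 2
Total = 24
24 cm


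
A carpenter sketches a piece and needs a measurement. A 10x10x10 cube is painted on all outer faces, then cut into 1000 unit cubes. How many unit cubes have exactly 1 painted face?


Large cube: 10 x 10 x 10, cut into unit cubes.
n = 10, so n - 2 = 8
Cubes with 1 painted face lie in the interior of each face.
A cube has 6 faces; each contributes (n - 2)^2 = 64 such cubes.
Count = 6 * 64 = 384
384 unit cubes


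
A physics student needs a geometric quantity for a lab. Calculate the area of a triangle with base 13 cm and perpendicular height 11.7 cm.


Shape: triangle
Base b = 13 cm, Height h = 11.7 cm
Formula: A = (1/2) * b * h
A = 0.5 * 13 * 11.7
A = 0.5 * 152.1
A = 76.05
76.05 cm^2


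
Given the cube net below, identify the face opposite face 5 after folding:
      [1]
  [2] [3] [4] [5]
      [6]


Net: cross layout. Take square 3 as the base (bottom).
Fold the four squares in the horizontal row up around 3: 2 -> left, 4 -> right, 5 wraps to the top.
Fold 1 and 6 up from 3: 1 -> back, 6 -> front.
Opposite pairs are therefore: (1, 6), (2, 4), (3, 5).
Face 5 is opposite face 3.
face 3


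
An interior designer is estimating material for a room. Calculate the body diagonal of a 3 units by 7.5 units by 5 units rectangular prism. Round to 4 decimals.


Shape: rectangular box (space diagonal)
l = 3 units, w = 7.5 units, h = 5 units
Visualize: the diagonal of the base, then a right triangle with that diagonal and the height.
Formula: d = sqrt(l^2 + w^2 + h^2)
l^2 + w^2 + h^2 = 9 + 56.25 + 25 = 90.25
d = sqrt(90.25)
d = 9.5
9.5 units


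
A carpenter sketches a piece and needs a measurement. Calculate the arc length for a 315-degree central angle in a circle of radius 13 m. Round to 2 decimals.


Shape: circular arc
Radius r = 13 m, Angle = 315 degrees
Formula: L = (angle/360) * 2 * pi * r
2 * pi * r = 26 * pi
L = (315/360) * 26 * pi
L = 22.75 * pi
L = 71.47
71.47 m


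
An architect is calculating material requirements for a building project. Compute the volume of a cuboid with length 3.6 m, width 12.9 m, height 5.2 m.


Shape: rectangular prism
l = 3.6 m, w = 12.9 m, h = 5.2 m
Formula: V = l * w * h
V = 3.6 * 12.9 * 5.2
V = 46.44 * 5.2
V = 241.488
241.488 m^3


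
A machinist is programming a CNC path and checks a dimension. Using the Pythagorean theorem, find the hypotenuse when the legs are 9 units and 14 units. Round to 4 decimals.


Shape: right triangle
Legs a = 9 units, b = 14 units
Formula: c = sqrt(a^2 + b^2)
a^2 = 81, b^2 = 196
a^2 + b^2 = 277
c = sqrt(277)
c = 16.6433
16.6433 units


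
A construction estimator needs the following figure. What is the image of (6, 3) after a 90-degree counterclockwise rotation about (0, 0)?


Transformation: rotation about the origin
Original point: (6, 3)
Rule for 90 deg counterclockwise: (x, y) -> (-y, x)
Apply: (6, 3) -> (-3, 6)
(-3, 6)


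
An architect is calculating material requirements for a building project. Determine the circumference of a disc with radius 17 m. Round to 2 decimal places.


Shape: circle
Radius r = 17 m
Formula: C = 2 * pi * r
C = 2 * pi * 17
C = 34 * pi
C = 106.81
106.81 m


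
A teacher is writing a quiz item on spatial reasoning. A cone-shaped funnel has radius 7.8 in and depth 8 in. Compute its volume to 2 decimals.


Shape: cone
Radius r = 7.8 in, Height h = 8 in
Formula: V = (1/3) * pi * r^2 * h
r^2 = 60.84
pi * r^2 * h = pi * 60.84 * 8 = 486.72 * pi
V = 486.72 * pi / 3
V = 509.69
509.69 in^3


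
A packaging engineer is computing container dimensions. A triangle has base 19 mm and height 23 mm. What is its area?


Shape: triangle
Base b = 19 mm, Height h = 23 mm
Formula: A = (1/2) * b * h
A = 0.5 * 19 * 23
A = 0.5 * 437
A = 218.5
218.5 mm^2


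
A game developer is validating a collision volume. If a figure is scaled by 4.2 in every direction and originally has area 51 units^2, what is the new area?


Linear scale factor k = 4.2
Original area = 51 units^2
Rule: under a linear scaling by k, areas scale by k^2.
k^2 = 4.2^2 = 17.64
New area = 51 * 17.64
New area = 899.64
899.64 units^2


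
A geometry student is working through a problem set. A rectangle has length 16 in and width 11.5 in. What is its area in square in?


Shape: rectangle
Length l = 16 in, Width w = 11.5 in
Formula: A = l * w
A = 16 * 11.5
A = 184
184 in^2


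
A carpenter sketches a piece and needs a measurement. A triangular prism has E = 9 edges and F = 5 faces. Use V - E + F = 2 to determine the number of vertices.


Polyhedron: triangular prism
Euler's formula for convex polyhedra: V - E + F = 2
Given: E = 9 edges and F = 5 faces
Solve for V:
V = 2 + E - F = 2 + 9 - 5 = 6
6 vertices


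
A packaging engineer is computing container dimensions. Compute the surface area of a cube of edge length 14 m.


Shape: cube
Side s = 14 m
A cube has 6 square faces.
Formula: SA = 6 * s^2
s^2 = 196
SA = 6 * 196
SA = 1176
1176 m^2


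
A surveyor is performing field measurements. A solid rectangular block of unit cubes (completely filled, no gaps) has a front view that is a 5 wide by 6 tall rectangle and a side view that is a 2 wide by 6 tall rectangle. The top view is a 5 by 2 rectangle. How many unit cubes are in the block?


Orthographic views of a solid rectangular block:
Front view 5 x 6 -> length = 5, height = 6
Side view 2 x 6 -> width = 2, height = 6 (consistent)
Top view 5 x 2 -> confirms length = 5, width = 2
The block is 5 x 2 x 6.
Total unit cubes = 5 * 2 * 6 = 60
60 unit cubes


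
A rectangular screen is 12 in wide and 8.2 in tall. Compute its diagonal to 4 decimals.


Shape: rectangle (diagonal via Pythagoras)
Sides: 12 in and 8.2 in
Formula: d = sqrt(l^2 + w^2)
l^2 = 144, w^2 = 67.24
l^2 + w^2 = 211.24
d = sqrt(211.24)
d = 14.5341
14.5341 in


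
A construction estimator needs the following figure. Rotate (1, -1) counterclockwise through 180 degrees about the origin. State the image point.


Transformation: rotation about the origin
Original point: (1, -1)
Rule for 180 deg: (x, y) -> (-x, -y)
Apply: (1, -1) -> (-1, 1)
(-1, 1)


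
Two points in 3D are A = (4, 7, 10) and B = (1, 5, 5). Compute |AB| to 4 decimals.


3D distance between two points
P1 = (4, 7, 10), P2 = (1, 5, 5)
Formula: d = sqrt((x2-x1)^2 + (y2-y1)^2 + (z2-z1)^2)
dx = 1 - 4 = -3
dy = 5 - 7 = -2
dz = 5 - 10 = -5
dx^2 + dy^2 + dz^2 = 9 + 4 + 25 = 38
d = sqrt(38)
d = 6.1644
6.1644 units


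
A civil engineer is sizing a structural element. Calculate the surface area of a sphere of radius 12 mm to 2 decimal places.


Shape: sphere
Radius r = 12 mm
Formula: SA = 4 * pi * r^2
r^2 = 144
SA = 4 * pi * 144
SA = 576 * pi
SA = 1809.56
1809.56 mm^2


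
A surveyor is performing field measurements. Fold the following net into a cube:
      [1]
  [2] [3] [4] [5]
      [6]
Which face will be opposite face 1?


Net: cross layout. Take square 3 as the base (bottom).
Fold the four squares in the horizontal row up around 3: 2 -> left, 4 -> right, 5 wraps to the top.
Fold 1 and 6 up from 3: 1 -> back, 6 -> front.
Opposite pairs are therefore: (1, 6), (2, 4), (3, 5).
Face 1 is opposite face 6.
face 6


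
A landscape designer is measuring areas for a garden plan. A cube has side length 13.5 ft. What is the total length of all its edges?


Shape: cube
Side s = 13.5 ft
A cube has 12 edges, all equal.
Formula: total edge length = 12 * s
Total = 12 * 13.5
Total = 162
162 ft


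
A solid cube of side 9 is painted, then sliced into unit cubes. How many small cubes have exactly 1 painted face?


Large cube: 9 x 9 x 9, cut into unit cubes.
n = 9, so n - 2 = 7
Cubes with 1 painted face lie in the interior of each face.
A cube has 6 faces; each contributes (n - 2)^2 = 49 such cubes.
Count = 6 * 49 = 294
294 unit cubes


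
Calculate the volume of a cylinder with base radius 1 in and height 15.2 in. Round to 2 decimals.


Shape: cylinder
Radius r = 1 in, Height h = 15.2 in
Formula: V = pi * r^2 * h
r^2 = 1
V = pi * 1 * 15.2
V = 15.2 * pi
V = 47.75
47.75 in^3


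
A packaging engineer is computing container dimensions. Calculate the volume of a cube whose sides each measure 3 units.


Shape: cube
Side s = 3 units
Formula: V = s^3
V = 3 * 3 * 3
V = 9 * 3
V = 27
27 units^3


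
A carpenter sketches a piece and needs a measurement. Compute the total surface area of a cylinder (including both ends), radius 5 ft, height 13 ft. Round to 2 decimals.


Shape: closed cylinder
Radius r = 5 ft, Height h = 13 ft
Formula: SA = 2*pi*r^2 + 2*pi*r*h = 2*pi*r*(r + h)
r + h = 18
2 * r * (r + h) = 2 * 5 * 18 = 180
SA = 180 * pi
SA = 565.49
565.49 ft^2


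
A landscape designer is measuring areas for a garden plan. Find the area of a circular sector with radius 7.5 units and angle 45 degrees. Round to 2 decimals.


Shape: circular sector
Radius r = 7.5 units, Angle = 45 degrees
Formula: A = (angle/360) * pi * r^2
r^2 = 56.25
Fraction of circle = 45/360
A = (45/360) * pi * 56.25
A = 7.03125 * pi
A = 22.09
22.09 units^2


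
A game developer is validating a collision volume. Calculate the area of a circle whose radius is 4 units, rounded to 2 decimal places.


Shape: circle
Radius r = 4 units
Formula: A = pi * r^2
r^2 = 4^2 = 16
A = pi * 16
A = 50.27
50.27 units^2


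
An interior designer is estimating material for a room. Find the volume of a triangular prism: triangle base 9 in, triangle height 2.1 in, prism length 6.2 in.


Shape: triangular prism
Triangle base = 9 in, triangle height = 2.1 in, prism length L = 6.2 in
Formula: V = (1/2 * b * h_tri) * L
Cross-section area = 0.5 * 9 * 2.1 = 9.45
V = 9.45 * 6.2
V = 58.59
58.59 in^3


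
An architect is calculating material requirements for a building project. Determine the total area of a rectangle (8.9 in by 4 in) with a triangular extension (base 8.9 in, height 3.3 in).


Composite shape: rectangle + triangle
Rectangle area = 8.9 * 4 = 35.6
Triangle area = 0.5 * 8.9 * 3.3 = 14.685
Total = 35.6 + 14.685
Total = 50.285
50.285 in^2


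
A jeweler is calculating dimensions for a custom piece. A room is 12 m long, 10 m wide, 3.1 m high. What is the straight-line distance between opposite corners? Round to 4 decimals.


Shape: rectangular box (space diagonal)
l = 12 m, w = 10 m, h = 3.1 m
Visualize: the diagonal of the base, then a right triangle with that diagonal and the height.
Formula: d = sqrt(l^2 + w^2 + h^2)
l^2 + w^2 + h^2 = 144 + 100 + 9.61 = 253.61
d = sqrt(253.61)
d = 15.9251
15.9251 m


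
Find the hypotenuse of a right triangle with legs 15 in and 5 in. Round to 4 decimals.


Shape: right triangle
Legs a = 15 in, b = 5 in
Formula: c = sqrt(a^2 + b^2)
a^2 = 225, b^2 = 25
a^2 + b^2 = 250
c = sqrt(250)
c = 15.8114
15.8114 in


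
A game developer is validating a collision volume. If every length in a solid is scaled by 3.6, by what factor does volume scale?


Linear scale factor k = 3.6
Rule: under a linear scaling by k, volumes scale by k^3.
k^3 = 3.6 * 3.6 * 3.6
k^3 = 12.96 * 3.6
k^3 = 46.656
Volume scales by a factor of 46.656.
46.656 (dimensionless)


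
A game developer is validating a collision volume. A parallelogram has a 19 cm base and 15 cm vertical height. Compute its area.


Shape: parallelogram
Base b = 19 cm, Height h = 15 cm
Formula: A = b * h
A = 19 * 15
A = 285
285 cm^2


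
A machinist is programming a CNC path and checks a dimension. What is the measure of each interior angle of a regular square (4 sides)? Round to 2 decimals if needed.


Shape: regular square (4 sides)
Formula: interior angle = (n - 2) * 180 / n
(n - 2) = 2
(n - 2) * 180 = 360
angle = 360 / 4
angle = 90
90 degrees


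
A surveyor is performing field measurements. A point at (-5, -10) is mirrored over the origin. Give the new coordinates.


Transformation: reflection
Original point: (-5, -10)
Rule for reflection through the origin: (x, y) -> (-x, -y)
Apply: (-5, -10) -> (5, 10)
(5, 10)


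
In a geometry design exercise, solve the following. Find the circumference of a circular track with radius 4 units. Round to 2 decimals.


Shape: circle
Radius r = 4 units
Formula: C = 2 * pi * r
C = 2 * pi * 4
C = 8 * pi
C = 25.13
25.13 units


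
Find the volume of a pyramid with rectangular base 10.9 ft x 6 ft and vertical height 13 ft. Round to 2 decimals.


Shape: rectangular pyramid
Base: 10.9 ft x 6 ft, Height h = 13 ft
Formula: V = (1/3) * base_area * h
base_area = 10.9 * 6 = 65.4
base_area * h = 65.4 * 13 = 850.2
V = 850.2 / 3
V = 283.4
283.4 ft^3


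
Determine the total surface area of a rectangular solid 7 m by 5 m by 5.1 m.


Shape: rectangular prism
l = 7 m, w = 5 m, h = 5.1 m
Formula: SA = 2(lw + lh + wh)
lw = 35, lh = 35.7, wh = 25.5
lw + lh + wh = 96.2
SA = 2 * 96.2
SA = 192.4
192.4 m^2


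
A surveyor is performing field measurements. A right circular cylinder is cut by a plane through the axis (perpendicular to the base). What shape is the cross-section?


Solid: right circular cylinder
Cutting plane: through the axis (perpendicular to the base)
Visualize the intersection of the plane with the solid's surface.
The boundary of the cut region is a rectangle.
rectangle


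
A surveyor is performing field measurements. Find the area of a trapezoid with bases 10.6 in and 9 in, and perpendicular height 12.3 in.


Shape: trapezoid
Parallel sides a = 10.6 in, b = 9 in; Height h = 12.3 in
Formula: A = (a + b) * h / 2
a + b = 10.6 + 9 = 19.6
A = 19.6 * 12.3 / 2
A = 241.08 / 2
A = 120.54
120.54 in^2


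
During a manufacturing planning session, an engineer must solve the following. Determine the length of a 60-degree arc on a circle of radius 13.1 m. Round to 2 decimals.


Shape: circular arc
Radius r = 13.1 m, Angle = 60 degrees
Formula: L = (angle/360) * 2 * pi * r
2 * pi * r = 26.2 * pi
L = (60/360) * 26.2 * pi
L = 4.366667 * pi
L = 13.72
13.72 m


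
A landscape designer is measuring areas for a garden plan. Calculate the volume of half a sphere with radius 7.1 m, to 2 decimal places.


Shape: hemisphere (half of a sphere)
Radius r = 7.1 m
Formula: V = (1/2) * (4/3) * pi * r^3 = (2/3) * pi * r^3
r^3 = 357.911
(2/3) * 357.911 = 238.607333
V = 238.607333 * pi
V = 749.61
749.61 m^3


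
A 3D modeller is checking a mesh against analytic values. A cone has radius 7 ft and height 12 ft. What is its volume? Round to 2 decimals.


Shape: cone
Radius r = 7 ft, Height h = 12 ft
Formula: V = (1/3) * pi * r^2 * h
r^2 = 49
pi * r^2 * h = pi * 49 * 12 = 588 * pi
V = 588 * pi / 3
V = 615.75
615.75 ft^3


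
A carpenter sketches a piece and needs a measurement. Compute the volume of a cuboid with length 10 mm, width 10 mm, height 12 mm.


Shape: rectangular prism
l = 10 mm, w = 10 mm, h = 12 mm
Formula: V = l * w * h
V = 10 * 10 * 12
V = 100 * 12
V = 1200
1200 mm^3


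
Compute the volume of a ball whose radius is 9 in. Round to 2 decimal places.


Shape: sphere
Radius r = 9 in
Formula: V = (4/3) * pi * r^3
r^3 = 729
(4/3) * 729 = 972
V = 972 * pi
V = 3053.63
3053.63 in^3


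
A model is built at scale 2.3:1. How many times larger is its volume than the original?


Linear scale factor k = 2.3
Rule: under a linear scaling by k, volumes scale by k^3.
k^3 = 2.3 * 2.3 * 2.3
k^3 = 5.29 * 2.3
k^3 = 12.167
Volume scales by a factor of 12.167.
12.167 (dimensionless)


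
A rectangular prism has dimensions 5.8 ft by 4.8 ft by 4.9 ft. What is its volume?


Shape: rectangular prism
l = 5.8 ft, w = 4.8 ft, h = 4.9 ft
Formula: V = l * w * h
V = 5.8 * 4.8 * 4.9
V = 27.84 * 4.9
V = 136.416
136.416 ft^3


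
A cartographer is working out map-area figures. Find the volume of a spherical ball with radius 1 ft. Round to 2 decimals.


Shape: sphere
Radius r = 1 ft
Formula: V = (4/3) * pi * r^3
r^3 = 1
(4/3) * 1 = 1.333333
V = 1.333333 * pi
V = 4.19
4.19 ft^3


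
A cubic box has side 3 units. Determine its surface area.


Shape: cube
Side s = 3 units
A cube has 6 square faces.
Formula: SA = 6 * s^2
s^2 = 9
SA = 6 * 9
SA = 54
54 units^2


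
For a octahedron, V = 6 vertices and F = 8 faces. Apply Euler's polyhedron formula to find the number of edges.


Polyhedron: octahedron
Euler's formula for convex polyhedra: V - E + F = 2
Given: V = 6 vertices and F = 8 faces
Solve for E:
E = V + F - 2 = 6 + 8 - 2 = 12
12 edges


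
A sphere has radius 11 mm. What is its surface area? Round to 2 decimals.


Shape: sphere
Radius r = 11 mm
Formula: SA = 4 * pi * r^2
r^2 = 121
SA = 4 * pi * 121
SA = 484 * pi
SA = 1520.53
1520.53 mm^2


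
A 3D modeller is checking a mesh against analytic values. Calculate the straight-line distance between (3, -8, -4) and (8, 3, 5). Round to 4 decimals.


3D distance between two points
P1 = (3, -8, -4), P2 = (8, 3, 5)
Formula: d = sqrt((x2-x1)^2 + (y2-y1)^2 + (z2-z1)^2)
dx = 8 - 3 = 5
dy = 3 - -8 = 11
dz = 5 - -4 = 9
dx^2 + dy^2 + dz^2 = 25 + 121 + 81 = 227
d = sqrt(227)
d = 15.0665
15.0665 units


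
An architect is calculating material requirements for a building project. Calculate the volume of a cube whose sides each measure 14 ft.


Shape: cube
Side s = 14 ft
Formula: V = s^3
V = 14 * 14 * 14
V = 196 * 14
V = 2744
2744 ft^3


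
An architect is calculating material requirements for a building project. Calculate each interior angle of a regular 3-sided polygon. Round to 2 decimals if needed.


Shape: regular triangle (3 sides)
Formula: interior angle = (n - 2) * 180 / n
(n - 2) = 1
(n - 2) * 180 = 180
angle = 180 / 3
angle = 60
60 degrees


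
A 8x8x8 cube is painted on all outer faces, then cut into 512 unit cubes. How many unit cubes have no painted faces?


Large cube: 8 x 8 x 8, cut into unit cubes.
n = 8, so n - 2 = 6
Unpainted cubes form the interior (n - 2)^3 block.
(n - 2)^3 = 6^3 = 216
216 unit cubes


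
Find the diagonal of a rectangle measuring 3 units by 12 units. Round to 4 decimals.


Shape: rectangle (diagonal via Pythagoras)
Sides: 3 units and 12 units
Formula: d = sqrt(l^2 + w^2)
l^2 = 9, w^2 = 144
l^2 + w^2 = 153
d = sqrt(153)
d = 12.3693
12.3693 units


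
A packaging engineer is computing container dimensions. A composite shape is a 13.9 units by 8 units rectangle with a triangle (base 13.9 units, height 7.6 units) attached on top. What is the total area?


Composite shape: rectangle + triangle
Rectangle area = 13.9 * 8 = 111.2
Triangle area = 0.5 * 13.9 * 7.6 = 52.82
Total = 111.2 + 52.82
Total = 164.02
164.02 units^2


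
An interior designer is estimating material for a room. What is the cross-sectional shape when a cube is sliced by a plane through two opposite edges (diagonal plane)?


Solid: cube
Cutting plane: through two opposite edges (diagonal plane)
Visualize the intersection of the plane with the solid's surface.
The boundary of the cut region is a rectangle.
rectangle


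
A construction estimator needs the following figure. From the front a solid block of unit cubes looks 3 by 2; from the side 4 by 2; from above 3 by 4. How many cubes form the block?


Orthographic views of a solid rectangular block:
Front view 3 x 2 -> length = 3, height = 2
Side view 4 x 2 -> width = 4, height = 2 (consistent)
Top view 3 x 4 -> confirms length = 3, width = 4
The block is 3 x 4 x 2.
Total unit cubes = 3 * 4 * 2 = 24
24 unit cubes


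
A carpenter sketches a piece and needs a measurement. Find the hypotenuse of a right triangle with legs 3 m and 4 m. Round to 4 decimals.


Shape: right triangle
Legs a = 3 m, b = 4 m
Formula: c = sqrt(a^2 + b^2)
a^2 = 9, b^2 = 16
a^2 + b^2 = 25
c = sqrt(25)
c = 5.0
5 m


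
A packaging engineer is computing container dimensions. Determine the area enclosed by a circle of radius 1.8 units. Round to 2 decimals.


Shape: circle
Radius r = 1.8 units
Formula: A = pi * r^2
r^2 = 1.8^2 = 3.24
A = pi * 3.24
A = 10.18
10.18 units^2


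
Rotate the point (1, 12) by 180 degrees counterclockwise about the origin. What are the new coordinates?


Transformation: rotation about the origin
Original point: (1, 12)
Rule for 180 deg: (x, y) -> (-x, -y)
Apply: (1, 12) -> (-1, -12)
(-1, -12)


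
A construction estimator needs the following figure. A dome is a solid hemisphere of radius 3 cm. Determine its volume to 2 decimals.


Shape: hemisphere (half of a sphere)
Radius r = 3 cm
Formula: V = (1/2) * (4/3) * pi * r^3 = (2/3) * pi * r^3
r^3 = 27
(2/3) * 27 = 18
V = 18 * pi
V = 56.55
56.55 cm^3


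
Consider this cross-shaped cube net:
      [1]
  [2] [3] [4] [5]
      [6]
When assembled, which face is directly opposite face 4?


Net: cross layout. Take square 3 as the base (bottom).
Fold the four squares in the horizontal row up around 3: 2 -> left, 4 -> right, 5 wraps to the top.
Fold 1 and 6 up from 3: 1 -> back, 6 -> front.
Opposite pairs are therefore: (1, 6), (2, 4), (3, 5).
Face 4 is opposite face 2.
face 2


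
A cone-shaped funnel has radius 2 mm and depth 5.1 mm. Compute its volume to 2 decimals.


Shape: cone
Radius r = 2 mm, Height h = 5.1 mm
Formula: V = (1/3) * pi * r^2 * h
r^2 = 4
pi * r^2 * h = pi * 4 * 5.1 = 20.4 * pi
V = 20.4 * pi / 3
V = 21.36
21.36 mm^3


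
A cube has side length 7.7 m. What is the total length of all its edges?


Shape: cube
Side s = 7.7 m
A cube has 12 edges, all equal.
Formula: total edge length = 12 * s
Total = 12 * 7.7
Total = 92.4
92.4 m


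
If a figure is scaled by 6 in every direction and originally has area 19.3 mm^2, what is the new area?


Linear scale factor k = 6
Original area = 19.3 mm^2
Rule: under a linear scaling by k, areas scale by k^2.
k^2 = 6^2 = 36
New area = 19.3 * 36
New area = 694.8
694.8 mm^2


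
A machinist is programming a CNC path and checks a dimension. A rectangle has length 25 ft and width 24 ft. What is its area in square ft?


Shape: rectangle
Length l = 25 ft, Width w = 24 ft
Formula: A = l * w
A = 25 * 24
A = 600
600 ft^2


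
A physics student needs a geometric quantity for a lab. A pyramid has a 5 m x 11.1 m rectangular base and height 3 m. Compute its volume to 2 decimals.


Shape: rectangular pyramid
Base: 5 m x 11.1 m, Height h = 3 m
Formula: V = (1/3) * base_area * h
base_area = 5 * 11.1 = 55.5
base_area * h = 55.5 * 3 = 166.5
V = 166.5 / 3
V = 55.5
55.5 m^3


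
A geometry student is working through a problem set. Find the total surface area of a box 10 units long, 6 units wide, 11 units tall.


Shape: rectangular prism
l = 10 units, w = 6 units, h = 11 units
Formula: SA = 2(lw + lh + wh)
lw = 60, lh = 110, wh = 66
lw + lh + wh = 236
SA = 2 * 236
SA = 472
472 units^2


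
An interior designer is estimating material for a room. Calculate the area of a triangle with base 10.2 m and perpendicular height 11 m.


Shape: triangle
Base b = 10.2 m, Height h = 11 m
Formula: A = (1/2) * b * h
A = 0.5 * 10.2 * 11
A = 0.5 * 112.2
A = 56.1
56.1 m^2


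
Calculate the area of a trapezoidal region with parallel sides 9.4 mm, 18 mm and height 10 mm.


Shape: trapezoid
Parallel sides a = 9.4 mm, b = 18 mm; Height h = 10 mm
Formula: A = (a + b) * h / 2
a + b = 9.4 + 18 = 27.4
A = 27.4 * 10 / 2
A = 274 / 2
A = 137
137 mm^2


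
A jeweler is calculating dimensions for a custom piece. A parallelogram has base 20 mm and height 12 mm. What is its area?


Shape: parallelogram
Base b = 20 mm, Height h = 12 mm
Formula: A = b * h
A = 20 * 12
A = 240
240 mm^2


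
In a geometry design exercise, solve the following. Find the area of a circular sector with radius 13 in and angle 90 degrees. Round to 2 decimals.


Shape: circular sector
Radius r = 13 in, Angle = 90 degrees
Formula: A = (angle/360) * pi * r^2
r^2 = 169
Fraction of circle = 90/360
A = (90/360) * pi * 169
A = 42.25 * pi
A = 132.73
132.73 in^2


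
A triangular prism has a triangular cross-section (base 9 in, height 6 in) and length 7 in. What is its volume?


Shape: triangular prism
Triangle base = 9 in, triangle height = 6 in, prism length L = 7 in
Formula: V = (1/2 * b * h_tri) * L
Cross-section area = 0.5 * 9 * 6 = 27
V = 27 * 7
V = 189
189 in^3


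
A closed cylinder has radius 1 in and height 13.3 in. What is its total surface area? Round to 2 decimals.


Shape: closed cylinder
Radius r = 1 in, Height h = 13.3 in
Formula: SA = 2*pi*r^2 + 2*pi*r*h = 2*pi*r*(r + h)
r + h = 14.3
2 * r * (r + h) = 2 * 1 * 14.3 = 28.6
SA = 28.6 * pi
SA = 89.85
89.85 in^2


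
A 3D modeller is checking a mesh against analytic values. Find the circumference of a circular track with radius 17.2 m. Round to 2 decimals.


Shape: circle
Radius r = 17.2 m
Formula: C = 2 * pi * r
C = 2 * pi * 17.2
C = 34.4 * pi
C = 108.07
108.07 m


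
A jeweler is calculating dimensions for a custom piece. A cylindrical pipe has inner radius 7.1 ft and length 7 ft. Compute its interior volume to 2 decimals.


Shape: cylinder
Radius r = 7.1 ft, Height h = 7 ft
Formula: V = pi * r^2 * h
r^2 = 50.41
V = pi * 50.41 * 7
V = 352.87 * pi
V = 1108.57
1108.57 ft^3


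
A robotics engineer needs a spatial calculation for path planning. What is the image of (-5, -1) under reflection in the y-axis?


Transformation: reflection
Original point: (-5, -1)
Rule for reflection over the y-axis: (x, y) -> (-x, y)
Apply: (-5, -1) -> (5, -1)
(5, -1)


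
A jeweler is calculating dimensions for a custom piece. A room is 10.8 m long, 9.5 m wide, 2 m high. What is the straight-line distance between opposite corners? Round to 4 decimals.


Shape: rectangular box (space diagonal)
l = 10.8 m, w = 9.5 m, h = 2 m
Visualize: the diagonal of the base, then a right triangle with that diagonal and the height.
Formula: d = sqrt(l^2 + w^2 + h^2)
l^2 + w^2 + h^2 = 116.64 + 90.25 + 4 = 210.89
d = sqrt(210.89)
d = 14.5221
14.5221 m


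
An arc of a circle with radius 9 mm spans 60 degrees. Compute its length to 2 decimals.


Shape: circular arc
Radius r = 9 mm, Angle = 60 degrees
Formula: L = (angle/360) * 2 * pi * r
2 * pi * r = 18 * pi
L = (60/360) * 18 * pi
L = 3 * pi
L = 9.42
9.42 mm


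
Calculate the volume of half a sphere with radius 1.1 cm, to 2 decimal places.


Shape: hemisphere (half of a sphere)
Radius r = 1.1 cm
Formula: V = (1/2) * (4/3) * pi * r^3 = (2/3) * pi * r^3
r^3 = 1.331
(2/3) * 1.331 = 0.887333
V = 0.887333 * pi
V = 2.79
2.79 cm^3


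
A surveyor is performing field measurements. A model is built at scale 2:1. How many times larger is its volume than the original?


Linear scale factor k = 2
Rule: under a linear scaling by k, volumes scale by k^3.
k^3 = 2 * 2 * 2
k^3 = 4 * 2
k^3 = 8
Volume scales by a factor of 8.
8 (dimensionless)


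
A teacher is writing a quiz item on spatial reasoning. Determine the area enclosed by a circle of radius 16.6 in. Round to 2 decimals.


Shape: circle
Radius r = 16.6 in
Formula: A = pi * r^2
r^2 = 16.6^2 = 275.56
A = pi * 275.56
A = 865.7
865.7 in^2


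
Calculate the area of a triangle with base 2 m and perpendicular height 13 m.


Shape: triangle
Base b = 2 m, Height h = 13 m
Formula: A = (1/2) * b * h
A = 0.5 * 2 * 13
A = 0.5 * 26
A = 13
13 m^2


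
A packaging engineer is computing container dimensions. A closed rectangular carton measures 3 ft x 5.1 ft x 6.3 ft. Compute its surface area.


Shape: rectangular prism
l = 3 ft, w = 5.1 ft, h = 6.3 ft
Formula: SA = 2(lw + lh + wh)
lw = 15.3, lh = 18.9, wh = 32.13
lw + lh + wh = 66.33
SA = 2 * 66.33
SA = 132.66
132.66 ft^2


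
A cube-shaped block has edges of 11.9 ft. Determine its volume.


Shape: cube
Side s = 11.9 ft
Formula: V = s^3
V = 11.9 * 11.9 * 11.9
V = 141.61 * 11.9
V = 1685.159
1685.159 ft^3


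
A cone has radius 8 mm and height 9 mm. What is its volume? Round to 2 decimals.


Shape: cone
Radius r = 8 mm, Height h = 9 mm
Formula: V = (1/3) * pi * r^2 * h
r^2 = 64
pi * r^2 * h = pi * 64 * 9 = 576 * pi
V = 576 * pi / 3
V = 603.19
603.19 mm^3


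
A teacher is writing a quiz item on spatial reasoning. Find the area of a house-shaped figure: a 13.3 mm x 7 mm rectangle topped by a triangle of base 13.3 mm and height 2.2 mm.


Composite shape: rectangle + triangle
Rectangle area = 13.3 * 7 = 93.1
Triangle area = 0.5 * 13.3 * 2.2 = 14.63
Total = 93.1 + 14.63
Total = 107.73
107.73 mm^2


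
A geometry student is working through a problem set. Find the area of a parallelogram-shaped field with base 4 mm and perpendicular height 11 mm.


Shape: parallelogram
Base b = 4 mm, Height h = 11 mm
Formula: A = b * h
A = 4 * 11
A = 44
44 mm^2


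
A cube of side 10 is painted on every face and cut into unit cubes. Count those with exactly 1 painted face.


Large cube: 10 x 10 x 10, cut into unit cubes.
n = 10, so n - 2 = 8
Cubes with 1 painted face lie in the interior of each face.
A cube has 6 faces; each contributes (n - 2)^2 = 64 such cubes.
Count = 6 * 64 = 384
384 unit cubes


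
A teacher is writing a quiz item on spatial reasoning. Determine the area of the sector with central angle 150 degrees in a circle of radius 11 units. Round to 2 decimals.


Shape: circular sector
Radius r = 11 units, Angle = 150 degrees
Formula: A = (angle/360) * pi * r^2
r^2 = 121
Fraction of circle = 150/360
A = (150/360) * pi * 121
A = 50.416667 * pi
A = 158.39
158.39 units^2


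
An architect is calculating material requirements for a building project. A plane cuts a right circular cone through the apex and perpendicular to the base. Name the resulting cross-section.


Solid: right circular cone
Cutting plane: through the apex and perpendicular to the base
Visualize the intersection of the plane with the solid's surface.
The boundary of the cut region is a isosceles triangle.
isosceles triangle


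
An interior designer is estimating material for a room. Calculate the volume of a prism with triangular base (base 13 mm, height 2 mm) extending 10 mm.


Shape: triangular prism
Triangle base = 13 mm, triangle height = 2 mm, prism length L = 10 mm
Formula: V = (1/2 * b * h_tri) * L
Cross-section area = 0.5 * 13 * 2 = 13
V = 13 * 10
V = 130
130 mm^3


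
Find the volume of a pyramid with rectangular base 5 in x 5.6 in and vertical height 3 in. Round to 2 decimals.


Shape: rectangular pyramid
Base: 5 in x 5.6 in, Height h = 3 in
Formula: V = (1/3) * base_area * h
base_area = 5 * 5.6 = 28
base_area * h = 28 * 3 = 84
V = 84 / 3
V = 28
28 in^3


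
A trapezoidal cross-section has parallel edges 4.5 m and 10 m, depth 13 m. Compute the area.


Shape: trapezoid
Parallel sides a = 4.5 m, b = 10 m; Height h = 13 m
Formula: A = (a + b) * h / 2
a + b = 4.5 + 10 = 14.5
A = 14.5 * 13 / 2
A = 188.5 / 2
A = 94.25
94.25 m^2


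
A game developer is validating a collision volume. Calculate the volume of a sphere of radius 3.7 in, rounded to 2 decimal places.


Shape: sphere
Radius r = 3.7 in
Formula: V = (4/3) * pi * r^3
r^3 = 50.653
(4/3) * 50.653 = 67.537333
V = 67.537333 * pi
V = 212.17
212.17 in^3
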